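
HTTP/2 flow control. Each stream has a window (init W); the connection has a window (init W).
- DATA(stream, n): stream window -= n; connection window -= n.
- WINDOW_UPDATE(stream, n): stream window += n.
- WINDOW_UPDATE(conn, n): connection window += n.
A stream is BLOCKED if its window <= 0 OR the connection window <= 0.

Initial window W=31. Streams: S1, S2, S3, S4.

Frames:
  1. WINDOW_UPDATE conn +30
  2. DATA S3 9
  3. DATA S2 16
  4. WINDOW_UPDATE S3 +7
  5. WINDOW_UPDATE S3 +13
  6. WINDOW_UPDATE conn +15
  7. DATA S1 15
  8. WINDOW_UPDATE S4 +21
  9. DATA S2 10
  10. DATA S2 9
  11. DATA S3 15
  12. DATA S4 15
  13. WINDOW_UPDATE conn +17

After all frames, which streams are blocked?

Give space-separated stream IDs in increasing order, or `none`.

Answer: S2

Derivation:
Op 1: conn=61 S1=31 S2=31 S3=31 S4=31 blocked=[]
Op 2: conn=52 S1=31 S2=31 S3=22 S4=31 blocked=[]
Op 3: conn=36 S1=31 S2=15 S3=22 S4=31 blocked=[]
Op 4: conn=36 S1=31 S2=15 S3=29 S4=31 blocked=[]
Op 5: conn=36 S1=31 S2=15 S3=42 S4=31 blocked=[]
Op 6: conn=51 S1=31 S2=15 S3=42 S4=31 blocked=[]
Op 7: conn=36 S1=16 S2=15 S3=42 S4=31 blocked=[]
Op 8: conn=36 S1=16 S2=15 S3=42 S4=52 blocked=[]
Op 9: conn=26 S1=16 S2=5 S3=42 S4=52 blocked=[]
Op 10: conn=17 S1=16 S2=-4 S3=42 S4=52 blocked=[2]
Op 11: conn=2 S1=16 S2=-4 S3=27 S4=52 blocked=[2]
Op 12: conn=-13 S1=16 S2=-4 S3=27 S4=37 blocked=[1, 2, 3, 4]
Op 13: conn=4 S1=16 S2=-4 S3=27 S4=37 blocked=[2]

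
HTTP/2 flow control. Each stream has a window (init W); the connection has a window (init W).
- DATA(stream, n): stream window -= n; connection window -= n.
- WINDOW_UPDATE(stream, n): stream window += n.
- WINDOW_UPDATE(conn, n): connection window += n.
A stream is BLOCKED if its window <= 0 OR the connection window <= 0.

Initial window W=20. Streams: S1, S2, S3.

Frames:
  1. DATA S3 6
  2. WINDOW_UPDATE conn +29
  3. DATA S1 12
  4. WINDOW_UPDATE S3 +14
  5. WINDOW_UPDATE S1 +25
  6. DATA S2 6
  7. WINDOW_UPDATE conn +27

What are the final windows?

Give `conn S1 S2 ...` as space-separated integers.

Op 1: conn=14 S1=20 S2=20 S3=14 blocked=[]
Op 2: conn=43 S1=20 S2=20 S3=14 blocked=[]
Op 3: conn=31 S1=8 S2=20 S3=14 blocked=[]
Op 4: conn=31 S1=8 S2=20 S3=28 blocked=[]
Op 5: conn=31 S1=33 S2=20 S3=28 blocked=[]
Op 6: conn=25 S1=33 S2=14 S3=28 blocked=[]
Op 7: conn=52 S1=33 S2=14 S3=28 blocked=[]

Answer: 52 33 14 28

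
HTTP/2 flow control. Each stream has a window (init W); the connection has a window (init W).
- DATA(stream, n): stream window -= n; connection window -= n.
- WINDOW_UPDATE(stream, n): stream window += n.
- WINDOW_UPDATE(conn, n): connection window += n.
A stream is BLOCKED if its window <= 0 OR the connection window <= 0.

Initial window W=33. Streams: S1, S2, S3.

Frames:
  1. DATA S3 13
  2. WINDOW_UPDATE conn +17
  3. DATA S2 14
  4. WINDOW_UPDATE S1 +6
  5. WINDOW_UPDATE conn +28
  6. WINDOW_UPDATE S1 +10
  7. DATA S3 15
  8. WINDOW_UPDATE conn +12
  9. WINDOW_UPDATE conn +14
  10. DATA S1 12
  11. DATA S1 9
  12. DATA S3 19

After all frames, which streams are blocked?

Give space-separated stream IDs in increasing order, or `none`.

Op 1: conn=20 S1=33 S2=33 S3=20 blocked=[]
Op 2: conn=37 S1=33 S2=33 S3=20 blocked=[]
Op 3: conn=23 S1=33 S2=19 S3=20 blocked=[]
Op 4: conn=23 S1=39 S2=19 S3=20 blocked=[]
Op 5: conn=51 S1=39 S2=19 S3=20 blocked=[]
Op 6: conn=51 S1=49 S2=19 S3=20 blocked=[]
Op 7: conn=36 S1=49 S2=19 S3=5 blocked=[]
Op 8: conn=48 S1=49 S2=19 S3=5 blocked=[]
Op 9: conn=62 S1=49 S2=19 S3=5 blocked=[]
Op 10: conn=50 S1=37 S2=19 S3=5 blocked=[]
Op 11: conn=41 S1=28 S2=19 S3=5 blocked=[]
Op 12: conn=22 S1=28 S2=19 S3=-14 blocked=[3]

Answer: S3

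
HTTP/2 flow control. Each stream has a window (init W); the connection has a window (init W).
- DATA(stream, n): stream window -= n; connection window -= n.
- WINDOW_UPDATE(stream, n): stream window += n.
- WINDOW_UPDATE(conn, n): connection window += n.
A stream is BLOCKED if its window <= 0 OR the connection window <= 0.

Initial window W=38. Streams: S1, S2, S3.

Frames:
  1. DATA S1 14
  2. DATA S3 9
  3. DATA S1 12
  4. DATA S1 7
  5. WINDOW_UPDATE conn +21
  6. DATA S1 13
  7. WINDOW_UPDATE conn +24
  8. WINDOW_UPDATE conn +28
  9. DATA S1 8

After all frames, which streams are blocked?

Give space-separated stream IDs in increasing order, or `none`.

Op 1: conn=24 S1=24 S2=38 S3=38 blocked=[]
Op 2: conn=15 S1=24 S2=38 S3=29 blocked=[]
Op 3: conn=3 S1=12 S2=38 S3=29 blocked=[]
Op 4: conn=-4 S1=5 S2=38 S3=29 blocked=[1, 2, 3]
Op 5: conn=17 S1=5 S2=38 S3=29 blocked=[]
Op 6: conn=4 S1=-8 S2=38 S3=29 blocked=[1]
Op 7: conn=28 S1=-8 S2=38 S3=29 blocked=[1]
Op 8: conn=56 S1=-8 S2=38 S3=29 blocked=[1]
Op 9: conn=48 S1=-16 S2=38 S3=29 blocked=[1]

Answer: S1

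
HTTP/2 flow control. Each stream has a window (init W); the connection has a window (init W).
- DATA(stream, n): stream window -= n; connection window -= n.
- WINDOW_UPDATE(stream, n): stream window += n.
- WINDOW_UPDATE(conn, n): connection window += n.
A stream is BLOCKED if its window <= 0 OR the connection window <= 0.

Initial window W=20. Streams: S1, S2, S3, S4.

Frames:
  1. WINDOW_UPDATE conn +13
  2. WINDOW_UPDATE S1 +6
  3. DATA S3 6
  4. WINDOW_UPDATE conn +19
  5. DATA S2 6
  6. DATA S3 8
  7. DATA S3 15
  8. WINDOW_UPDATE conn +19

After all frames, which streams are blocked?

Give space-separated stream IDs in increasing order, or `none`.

Op 1: conn=33 S1=20 S2=20 S3=20 S4=20 blocked=[]
Op 2: conn=33 S1=26 S2=20 S3=20 S4=20 blocked=[]
Op 3: conn=27 S1=26 S2=20 S3=14 S4=20 blocked=[]
Op 4: conn=46 S1=26 S2=20 S3=14 S4=20 blocked=[]
Op 5: conn=40 S1=26 S2=14 S3=14 S4=20 blocked=[]
Op 6: conn=32 S1=26 S2=14 S3=6 S4=20 blocked=[]
Op 7: conn=17 S1=26 S2=14 S3=-9 S4=20 blocked=[3]
Op 8: conn=36 S1=26 S2=14 S3=-9 S4=20 blocked=[3]

Answer: S3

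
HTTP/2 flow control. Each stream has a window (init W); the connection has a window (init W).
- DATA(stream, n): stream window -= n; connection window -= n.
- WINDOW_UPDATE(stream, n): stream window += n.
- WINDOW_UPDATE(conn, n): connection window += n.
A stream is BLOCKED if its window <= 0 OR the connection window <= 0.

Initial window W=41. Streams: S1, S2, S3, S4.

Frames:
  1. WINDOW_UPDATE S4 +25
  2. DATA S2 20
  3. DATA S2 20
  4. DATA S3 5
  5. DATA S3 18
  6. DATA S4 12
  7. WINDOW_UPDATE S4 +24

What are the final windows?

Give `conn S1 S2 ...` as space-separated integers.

Op 1: conn=41 S1=41 S2=41 S3=41 S4=66 blocked=[]
Op 2: conn=21 S1=41 S2=21 S3=41 S4=66 blocked=[]
Op 3: conn=1 S1=41 S2=1 S3=41 S4=66 blocked=[]
Op 4: conn=-4 S1=41 S2=1 S3=36 S4=66 blocked=[1, 2, 3, 4]
Op 5: conn=-22 S1=41 S2=1 S3=18 S4=66 blocked=[1, 2, 3, 4]
Op 6: conn=-34 S1=41 S2=1 S3=18 S4=54 blocked=[1, 2, 3, 4]
Op 7: conn=-34 S1=41 S2=1 S3=18 S4=78 blocked=[1, 2, 3, 4]

Answer: -34 41 1 18 78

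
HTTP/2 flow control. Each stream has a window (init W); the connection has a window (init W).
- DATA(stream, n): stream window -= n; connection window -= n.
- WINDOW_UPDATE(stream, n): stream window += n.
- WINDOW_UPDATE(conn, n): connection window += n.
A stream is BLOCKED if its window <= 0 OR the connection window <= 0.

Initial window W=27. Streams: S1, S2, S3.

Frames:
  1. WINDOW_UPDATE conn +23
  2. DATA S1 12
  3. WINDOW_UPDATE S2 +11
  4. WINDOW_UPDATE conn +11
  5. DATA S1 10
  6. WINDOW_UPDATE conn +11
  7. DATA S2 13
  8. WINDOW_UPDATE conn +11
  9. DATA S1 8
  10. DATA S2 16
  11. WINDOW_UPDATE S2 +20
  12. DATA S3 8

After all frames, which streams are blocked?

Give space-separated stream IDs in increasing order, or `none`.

Op 1: conn=50 S1=27 S2=27 S3=27 blocked=[]
Op 2: conn=38 S1=15 S2=27 S3=27 blocked=[]
Op 3: conn=38 S1=15 S2=38 S3=27 blocked=[]
Op 4: conn=49 S1=15 S2=38 S3=27 blocked=[]
Op 5: conn=39 S1=5 S2=38 S3=27 blocked=[]
Op 6: conn=50 S1=5 S2=38 S3=27 blocked=[]
Op 7: conn=37 S1=5 S2=25 S3=27 blocked=[]
Op 8: conn=48 S1=5 S2=25 S3=27 blocked=[]
Op 9: conn=40 S1=-3 S2=25 S3=27 blocked=[1]
Op 10: conn=24 S1=-3 S2=9 S3=27 blocked=[1]
Op 11: conn=24 S1=-3 S2=29 S3=27 blocked=[1]
Op 12: conn=16 S1=-3 S2=29 S3=19 blocked=[1]

Answer: S1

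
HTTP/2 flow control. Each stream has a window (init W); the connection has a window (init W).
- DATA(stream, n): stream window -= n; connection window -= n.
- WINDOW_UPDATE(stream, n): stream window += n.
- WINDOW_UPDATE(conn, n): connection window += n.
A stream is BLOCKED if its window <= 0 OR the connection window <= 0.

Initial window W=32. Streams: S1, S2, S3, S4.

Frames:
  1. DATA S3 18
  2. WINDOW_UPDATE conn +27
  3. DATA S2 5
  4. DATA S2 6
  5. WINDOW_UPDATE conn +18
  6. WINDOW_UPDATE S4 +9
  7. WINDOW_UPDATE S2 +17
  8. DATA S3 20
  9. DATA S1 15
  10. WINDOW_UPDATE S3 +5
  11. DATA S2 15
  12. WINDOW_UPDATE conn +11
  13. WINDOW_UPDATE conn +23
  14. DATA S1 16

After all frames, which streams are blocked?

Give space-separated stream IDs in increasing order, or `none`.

Answer: S3

Derivation:
Op 1: conn=14 S1=32 S2=32 S3=14 S4=32 blocked=[]
Op 2: conn=41 S1=32 S2=32 S3=14 S4=32 blocked=[]
Op 3: conn=36 S1=32 S2=27 S3=14 S4=32 blocked=[]
Op 4: conn=30 S1=32 S2=21 S3=14 S4=32 blocked=[]
Op 5: conn=48 S1=32 S2=21 S3=14 S4=32 blocked=[]
Op 6: conn=48 S1=32 S2=21 S3=14 S4=41 blocked=[]
Op 7: conn=48 S1=32 S2=38 S3=14 S4=41 blocked=[]
Op 8: conn=28 S1=32 S2=38 S3=-6 S4=41 blocked=[3]
Op 9: conn=13 S1=17 S2=38 S3=-6 S4=41 blocked=[3]
Op 10: conn=13 S1=17 S2=38 S3=-1 S4=41 blocked=[3]
Op 11: conn=-2 S1=17 S2=23 S3=-1 S4=41 blocked=[1, 2, 3, 4]
Op 12: conn=9 S1=17 S2=23 S3=-1 S4=41 blocked=[3]
Op 13: conn=32 S1=17 S2=23 S3=-1 S4=41 blocked=[3]
Op 14: conn=16 S1=1 S2=23 S3=-1 S4=41 blocked=[3]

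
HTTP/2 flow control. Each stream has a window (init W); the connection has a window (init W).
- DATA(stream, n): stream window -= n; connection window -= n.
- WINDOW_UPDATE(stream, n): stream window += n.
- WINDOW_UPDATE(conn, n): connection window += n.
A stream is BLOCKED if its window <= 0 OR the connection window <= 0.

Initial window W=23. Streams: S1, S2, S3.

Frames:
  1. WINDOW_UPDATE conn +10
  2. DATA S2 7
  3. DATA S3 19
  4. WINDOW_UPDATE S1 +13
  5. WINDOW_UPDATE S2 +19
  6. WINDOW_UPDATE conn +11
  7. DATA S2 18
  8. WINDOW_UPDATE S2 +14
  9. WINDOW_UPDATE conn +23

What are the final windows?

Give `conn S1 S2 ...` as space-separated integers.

Op 1: conn=33 S1=23 S2=23 S3=23 blocked=[]
Op 2: conn=26 S1=23 S2=16 S3=23 blocked=[]
Op 3: conn=7 S1=23 S2=16 S3=4 blocked=[]
Op 4: conn=7 S1=36 S2=16 S3=4 blocked=[]
Op 5: conn=7 S1=36 S2=35 S3=4 blocked=[]
Op 6: conn=18 S1=36 S2=35 S3=4 blocked=[]
Op 7: conn=0 S1=36 S2=17 S3=4 blocked=[1, 2, 3]
Op 8: conn=0 S1=36 S2=31 S3=4 blocked=[1, 2, 3]
Op 9: conn=23 S1=36 S2=31 S3=4 blocked=[]

Answer: 23 36 31 4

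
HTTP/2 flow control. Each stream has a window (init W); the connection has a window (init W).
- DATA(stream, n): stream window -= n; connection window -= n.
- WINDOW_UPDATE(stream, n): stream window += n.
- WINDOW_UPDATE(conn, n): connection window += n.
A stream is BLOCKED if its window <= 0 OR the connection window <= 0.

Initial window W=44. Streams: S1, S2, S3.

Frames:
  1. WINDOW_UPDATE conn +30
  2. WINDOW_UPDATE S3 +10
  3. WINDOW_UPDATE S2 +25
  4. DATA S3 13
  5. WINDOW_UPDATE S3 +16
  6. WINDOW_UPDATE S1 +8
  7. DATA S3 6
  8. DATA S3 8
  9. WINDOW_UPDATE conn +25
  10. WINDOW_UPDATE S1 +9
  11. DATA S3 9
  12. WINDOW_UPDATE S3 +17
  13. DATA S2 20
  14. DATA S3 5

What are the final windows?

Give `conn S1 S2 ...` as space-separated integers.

Op 1: conn=74 S1=44 S2=44 S3=44 blocked=[]
Op 2: conn=74 S1=44 S2=44 S3=54 blocked=[]
Op 3: conn=74 S1=44 S2=69 S3=54 blocked=[]
Op 4: conn=61 S1=44 S2=69 S3=41 blocked=[]
Op 5: conn=61 S1=44 S2=69 S3=57 blocked=[]
Op 6: conn=61 S1=52 S2=69 S3=57 blocked=[]
Op 7: conn=55 S1=52 S2=69 S3=51 blocked=[]
Op 8: conn=47 S1=52 S2=69 S3=43 blocked=[]
Op 9: conn=72 S1=52 S2=69 S3=43 blocked=[]
Op 10: conn=72 S1=61 S2=69 S3=43 blocked=[]
Op 11: conn=63 S1=61 S2=69 S3=34 blocked=[]
Op 12: conn=63 S1=61 S2=69 S3=51 blocked=[]
Op 13: conn=43 S1=61 S2=49 S3=51 blocked=[]
Op 14: conn=38 S1=61 S2=49 S3=46 blocked=[]

Answer: 38 61 49 46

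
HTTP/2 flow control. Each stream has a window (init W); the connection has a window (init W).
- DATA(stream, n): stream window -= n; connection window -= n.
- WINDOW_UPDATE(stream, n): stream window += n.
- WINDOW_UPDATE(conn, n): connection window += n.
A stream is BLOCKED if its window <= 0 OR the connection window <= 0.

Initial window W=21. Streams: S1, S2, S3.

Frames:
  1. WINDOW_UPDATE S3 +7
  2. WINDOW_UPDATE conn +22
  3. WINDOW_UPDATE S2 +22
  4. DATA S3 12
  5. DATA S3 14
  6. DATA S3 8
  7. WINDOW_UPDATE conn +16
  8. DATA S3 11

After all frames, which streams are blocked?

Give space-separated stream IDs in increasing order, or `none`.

Op 1: conn=21 S1=21 S2=21 S3=28 blocked=[]
Op 2: conn=43 S1=21 S2=21 S3=28 blocked=[]
Op 3: conn=43 S1=21 S2=43 S3=28 blocked=[]
Op 4: conn=31 S1=21 S2=43 S3=16 blocked=[]
Op 5: conn=17 S1=21 S2=43 S3=2 blocked=[]
Op 6: conn=9 S1=21 S2=43 S3=-6 blocked=[3]
Op 7: conn=25 S1=21 S2=43 S3=-6 blocked=[3]
Op 8: conn=14 S1=21 S2=43 S3=-17 blocked=[3]

Answer: S3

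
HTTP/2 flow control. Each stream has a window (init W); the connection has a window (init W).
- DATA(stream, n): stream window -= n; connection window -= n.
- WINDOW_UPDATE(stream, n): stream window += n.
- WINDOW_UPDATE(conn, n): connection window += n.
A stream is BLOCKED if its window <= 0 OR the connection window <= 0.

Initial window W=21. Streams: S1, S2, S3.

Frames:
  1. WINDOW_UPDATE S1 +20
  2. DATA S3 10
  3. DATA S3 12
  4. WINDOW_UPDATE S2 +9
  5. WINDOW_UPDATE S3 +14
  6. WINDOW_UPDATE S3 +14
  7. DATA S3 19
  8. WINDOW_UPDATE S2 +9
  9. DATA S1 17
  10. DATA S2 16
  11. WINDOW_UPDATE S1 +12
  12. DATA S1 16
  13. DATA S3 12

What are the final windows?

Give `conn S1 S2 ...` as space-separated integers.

Answer: -81 20 23 -4

Derivation:
Op 1: conn=21 S1=41 S2=21 S3=21 blocked=[]
Op 2: conn=11 S1=41 S2=21 S3=11 blocked=[]
Op 3: conn=-1 S1=41 S2=21 S3=-1 blocked=[1, 2, 3]
Op 4: conn=-1 S1=41 S2=30 S3=-1 blocked=[1, 2, 3]
Op 5: conn=-1 S1=41 S2=30 S3=13 blocked=[1, 2, 3]
Op 6: conn=-1 S1=41 S2=30 S3=27 blocked=[1, 2, 3]
Op 7: conn=-20 S1=41 S2=30 S3=8 blocked=[1, 2, 3]
Op 8: conn=-20 S1=41 S2=39 S3=8 blocked=[1, 2, 3]
Op 9: conn=-37 S1=24 S2=39 S3=8 blocked=[1, 2, 3]
Op 10: conn=-53 S1=24 S2=23 S3=8 blocked=[1, 2, 3]
Op 11: conn=-53 S1=36 S2=23 S3=8 blocked=[1, 2, 3]
Op 12: conn=-69 S1=20 S2=23 S3=8 blocked=[1, 2, 3]
Op 13: conn=-81 S1=20 S2=23 S3=-4 blocked=[1, 2, 3]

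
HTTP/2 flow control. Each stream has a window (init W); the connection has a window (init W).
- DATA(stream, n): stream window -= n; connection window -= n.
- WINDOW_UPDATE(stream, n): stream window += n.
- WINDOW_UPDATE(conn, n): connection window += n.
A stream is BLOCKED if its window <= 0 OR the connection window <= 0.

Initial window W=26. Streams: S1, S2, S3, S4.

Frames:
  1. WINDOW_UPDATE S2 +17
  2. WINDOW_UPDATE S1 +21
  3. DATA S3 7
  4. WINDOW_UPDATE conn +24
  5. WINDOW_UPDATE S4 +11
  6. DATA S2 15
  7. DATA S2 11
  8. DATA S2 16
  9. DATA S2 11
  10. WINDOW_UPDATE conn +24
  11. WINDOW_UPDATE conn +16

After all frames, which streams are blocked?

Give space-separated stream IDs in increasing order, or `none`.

Answer: S2

Derivation:
Op 1: conn=26 S1=26 S2=43 S3=26 S4=26 blocked=[]
Op 2: conn=26 S1=47 S2=43 S3=26 S4=26 blocked=[]
Op 3: conn=19 S1=47 S2=43 S3=19 S4=26 blocked=[]
Op 4: conn=43 S1=47 S2=43 S3=19 S4=26 blocked=[]
Op 5: conn=43 S1=47 S2=43 S3=19 S4=37 blocked=[]
Op 6: conn=28 S1=47 S2=28 S3=19 S4=37 blocked=[]
Op 7: conn=17 S1=47 S2=17 S3=19 S4=37 blocked=[]
Op 8: conn=1 S1=47 S2=1 S3=19 S4=37 blocked=[]
Op 9: conn=-10 S1=47 S2=-10 S3=19 S4=37 blocked=[1, 2, 3, 4]
Op 10: conn=14 S1=47 S2=-10 S3=19 S4=37 blocked=[2]
Op 11: conn=30 S1=47 S2=-10 S3=19 S4=37 blocked=[2]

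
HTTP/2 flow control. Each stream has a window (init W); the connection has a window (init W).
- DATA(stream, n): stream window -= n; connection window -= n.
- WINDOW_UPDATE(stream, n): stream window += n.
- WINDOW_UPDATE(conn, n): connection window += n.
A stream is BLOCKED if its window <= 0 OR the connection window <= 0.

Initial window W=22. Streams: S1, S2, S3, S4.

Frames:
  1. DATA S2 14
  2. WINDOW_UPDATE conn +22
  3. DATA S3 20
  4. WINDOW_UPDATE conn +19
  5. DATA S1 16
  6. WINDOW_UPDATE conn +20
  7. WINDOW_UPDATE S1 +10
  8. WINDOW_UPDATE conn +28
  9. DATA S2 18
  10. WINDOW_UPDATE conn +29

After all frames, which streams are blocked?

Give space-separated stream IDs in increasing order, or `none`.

Answer: S2

Derivation:
Op 1: conn=8 S1=22 S2=8 S3=22 S4=22 blocked=[]
Op 2: conn=30 S1=22 S2=8 S3=22 S4=22 blocked=[]
Op 3: conn=10 S1=22 S2=8 S3=2 S4=22 blocked=[]
Op 4: conn=29 S1=22 S2=8 S3=2 S4=22 blocked=[]
Op 5: conn=13 S1=6 S2=8 S3=2 S4=22 blocked=[]
Op 6: conn=33 S1=6 S2=8 S3=2 S4=22 blocked=[]
Op 7: conn=33 S1=16 S2=8 S3=2 S4=22 blocked=[]
Op 8: conn=61 S1=16 S2=8 S3=2 S4=22 blocked=[]
Op 9: conn=43 S1=16 S2=-10 S3=2 S4=22 blocked=[2]
Op 10: conn=72 S1=16 S2=-10 S3=2 S4=22 blocked=[2]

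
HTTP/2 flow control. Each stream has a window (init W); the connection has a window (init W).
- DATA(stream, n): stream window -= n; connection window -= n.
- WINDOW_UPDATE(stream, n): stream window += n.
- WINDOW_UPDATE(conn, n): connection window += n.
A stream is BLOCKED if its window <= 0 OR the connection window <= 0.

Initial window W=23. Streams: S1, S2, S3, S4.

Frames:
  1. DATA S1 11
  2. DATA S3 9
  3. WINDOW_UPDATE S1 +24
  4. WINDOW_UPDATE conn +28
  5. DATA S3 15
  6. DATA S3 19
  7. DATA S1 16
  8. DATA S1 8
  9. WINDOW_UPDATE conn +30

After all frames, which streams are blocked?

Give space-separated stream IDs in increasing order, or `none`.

Op 1: conn=12 S1=12 S2=23 S3=23 S4=23 blocked=[]
Op 2: conn=3 S1=12 S2=23 S3=14 S4=23 blocked=[]
Op 3: conn=3 S1=36 S2=23 S3=14 S4=23 blocked=[]
Op 4: conn=31 S1=36 S2=23 S3=14 S4=23 blocked=[]
Op 5: conn=16 S1=36 S2=23 S3=-1 S4=23 blocked=[3]
Op 6: conn=-3 S1=36 S2=23 S3=-20 S4=23 blocked=[1, 2, 3, 4]
Op 7: conn=-19 S1=20 S2=23 S3=-20 S4=23 blocked=[1, 2, 3, 4]
Op 8: conn=-27 S1=12 S2=23 S3=-20 S4=23 blocked=[1, 2, 3, 4]
Op 9: conn=3 S1=12 S2=23 S3=-20 S4=23 blocked=[3]

Answer: S3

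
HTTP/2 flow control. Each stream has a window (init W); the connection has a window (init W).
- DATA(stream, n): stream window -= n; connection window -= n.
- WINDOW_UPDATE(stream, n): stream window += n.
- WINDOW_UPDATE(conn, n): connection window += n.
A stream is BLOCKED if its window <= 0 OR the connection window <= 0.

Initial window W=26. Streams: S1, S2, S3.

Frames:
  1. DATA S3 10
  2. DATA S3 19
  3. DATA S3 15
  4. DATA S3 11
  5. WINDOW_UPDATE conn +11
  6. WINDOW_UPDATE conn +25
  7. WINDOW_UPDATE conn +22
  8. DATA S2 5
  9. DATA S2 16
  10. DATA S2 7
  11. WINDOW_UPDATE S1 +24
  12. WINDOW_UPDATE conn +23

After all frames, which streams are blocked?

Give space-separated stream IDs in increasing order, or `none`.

Answer: S2 S3

Derivation:
Op 1: conn=16 S1=26 S2=26 S3=16 blocked=[]
Op 2: conn=-3 S1=26 S2=26 S3=-3 blocked=[1, 2, 3]
Op 3: conn=-18 S1=26 S2=26 S3=-18 blocked=[1, 2, 3]
Op 4: conn=-29 S1=26 S2=26 S3=-29 blocked=[1, 2, 3]
Op 5: conn=-18 S1=26 S2=26 S3=-29 blocked=[1, 2, 3]
Op 6: conn=7 S1=26 S2=26 S3=-29 blocked=[3]
Op 7: conn=29 S1=26 S2=26 S3=-29 blocked=[3]
Op 8: conn=24 S1=26 S2=21 S3=-29 blocked=[3]
Op 9: conn=8 S1=26 S2=5 S3=-29 blocked=[3]
Op 10: conn=1 S1=26 S2=-2 S3=-29 blocked=[2, 3]
Op 11: conn=1 S1=50 S2=-2 S3=-29 blocked=[2, 3]
Op 12: conn=24 S1=50 S2=-2 S3=-29 blocked=[2, 3]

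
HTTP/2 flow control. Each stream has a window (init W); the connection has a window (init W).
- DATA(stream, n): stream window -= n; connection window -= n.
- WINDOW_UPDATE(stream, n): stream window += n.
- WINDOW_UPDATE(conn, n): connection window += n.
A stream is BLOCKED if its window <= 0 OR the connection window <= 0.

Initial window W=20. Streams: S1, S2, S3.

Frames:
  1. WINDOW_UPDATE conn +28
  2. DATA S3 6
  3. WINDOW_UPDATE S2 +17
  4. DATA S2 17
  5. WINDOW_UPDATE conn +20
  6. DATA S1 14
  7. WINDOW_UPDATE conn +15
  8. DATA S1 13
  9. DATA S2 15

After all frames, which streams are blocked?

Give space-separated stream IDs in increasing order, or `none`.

Op 1: conn=48 S1=20 S2=20 S3=20 blocked=[]
Op 2: conn=42 S1=20 S2=20 S3=14 blocked=[]
Op 3: conn=42 S1=20 S2=37 S3=14 blocked=[]
Op 4: conn=25 S1=20 S2=20 S3=14 blocked=[]
Op 5: conn=45 S1=20 S2=20 S3=14 blocked=[]
Op 6: conn=31 S1=6 S2=20 S3=14 blocked=[]
Op 7: conn=46 S1=6 S2=20 S3=14 blocked=[]
Op 8: conn=33 S1=-7 S2=20 S3=14 blocked=[1]
Op 9: conn=18 S1=-7 S2=5 S3=14 blocked=[1]

Answer: S1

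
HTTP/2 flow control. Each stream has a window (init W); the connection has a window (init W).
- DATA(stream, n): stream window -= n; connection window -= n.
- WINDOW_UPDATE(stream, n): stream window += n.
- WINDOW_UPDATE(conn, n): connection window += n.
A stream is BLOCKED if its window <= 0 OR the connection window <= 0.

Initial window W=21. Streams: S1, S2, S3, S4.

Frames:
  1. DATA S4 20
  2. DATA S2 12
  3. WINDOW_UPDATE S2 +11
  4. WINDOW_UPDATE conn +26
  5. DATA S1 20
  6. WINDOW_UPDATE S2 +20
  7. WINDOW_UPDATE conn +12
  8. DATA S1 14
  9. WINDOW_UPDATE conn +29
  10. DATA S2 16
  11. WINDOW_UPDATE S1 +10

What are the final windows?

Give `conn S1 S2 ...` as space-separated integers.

Answer: 6 -3 24 21 1

Derivation:
Op 1: conn=1 S1=21 S2=21 S3=21 S4=1 blocked=[]
Op 2: conn=-11 S1=21 S2=9 S3=21 S4=1 blocked=[1, 2, 3, 4]
Op 3: conn=-11 S1=21 S2=20 S3=21 S4=1 blocked=[1, 2, 3, 4]
Op 4: conn=15 S1=21 S2=20 S3=21 S4=1 blocked=[]
Op 5: conn=-5 S1=1 S2=20 S3=21 S4=1 blocked=[1, 2, 3, 4]
Op 6: conn=-5 S1=1 S2=40 S3=21 S4=1 blocked=[1, 2, 3, 4]
Op 7: conn=7 S1=1 S2=40 S3=21 S4=1 blocked=[]
Op 8: conn=-7 S1=-13 S2=40 S3=21 S4=1 blocked=[1, 2, 3, 4]
Op 9: conn=22 S1=-13 S2=40 S3=21 S4=1 blocked=[1]
Op 10: conn=6 S1=-13 S2=24 S3=21 S4=1 blocked=[1]
Op 11: conn=6 S1=-3 S2=24 S3=21 S4=1 blocked=[1]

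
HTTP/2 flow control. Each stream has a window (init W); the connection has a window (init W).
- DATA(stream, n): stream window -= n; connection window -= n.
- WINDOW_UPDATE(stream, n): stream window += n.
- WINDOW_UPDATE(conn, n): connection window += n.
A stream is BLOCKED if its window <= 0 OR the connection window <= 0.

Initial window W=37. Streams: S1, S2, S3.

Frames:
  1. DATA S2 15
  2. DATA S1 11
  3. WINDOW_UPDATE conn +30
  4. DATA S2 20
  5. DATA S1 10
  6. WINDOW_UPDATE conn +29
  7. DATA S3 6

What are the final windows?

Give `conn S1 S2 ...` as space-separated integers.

Answer: 34 16 2 31

Derivation:
Op 1: conn=22 S1=37 S2=22 S3=37 blocked=[]
Op 2: conn=11 S1=26 S2=22 S3=37 blocked=[]
Op 3: conn=41 S1=26 S2=22 S3=37 blocked=[]
Op 4: conn=21 S1=26 S2=2 S3=37 blocked=[]
Op 5: conn=11 S1=16 S2=2 S3=37 blocked=[]
Op 6: conn=40 S1=16 S2=2 S3=37 blocked=[]
Op 7: conn=34 S1=16 S2=2 S3=31 blocked=[]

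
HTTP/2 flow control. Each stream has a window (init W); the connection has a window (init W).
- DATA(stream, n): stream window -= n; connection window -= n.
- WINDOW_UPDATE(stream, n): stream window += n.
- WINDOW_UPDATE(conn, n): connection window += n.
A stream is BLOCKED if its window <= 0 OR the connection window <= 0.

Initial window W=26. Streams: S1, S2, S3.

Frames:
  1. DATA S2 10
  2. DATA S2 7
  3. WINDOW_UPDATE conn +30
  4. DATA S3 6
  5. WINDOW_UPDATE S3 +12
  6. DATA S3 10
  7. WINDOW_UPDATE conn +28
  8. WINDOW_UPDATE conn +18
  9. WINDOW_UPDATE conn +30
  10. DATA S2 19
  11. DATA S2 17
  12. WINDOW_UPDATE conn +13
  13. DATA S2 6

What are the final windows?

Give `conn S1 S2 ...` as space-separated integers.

Op 1: conn=16 S1=26 S2=16 S3=26 blocked=[]
Op 2: conn=9 S1=26 S2=9 S3=26 blocked=[]
Op 3: conn=39 S1=26 S2=9 S3=26 blocked=[]
Op 4: conn=33 S1=26 S2=9 S3=20 blocked=[]
Op 5: conn=33 S1=26 S2=9 S3=32 blocked=[]
Op 6: conn=23 S1=26 S2=9 S3=22 blocked=[]
Op 7: conn=51 S1=26 S2=9 S3=22 blocked=[]
Op 8: conn=69 S1=26 S2=9 S3=22 blocked=[]
Op 9: conn=99 S1=26 S2=9 S3=22 blocked=[]
Op 10: conn=80 S1=26 S2=-10 S3=22 blocked=[2]
Op 11: conn=63 S1=26 S2=-27 S3=22 blocked=[2]
Op 12: conn=76 S1=26 S2=-27 S3=22 blocked=[2]
Op 13: conn=70 S1=26 S2=-33 S3=22 blocked=[2]

Answer: 70 26 -33 22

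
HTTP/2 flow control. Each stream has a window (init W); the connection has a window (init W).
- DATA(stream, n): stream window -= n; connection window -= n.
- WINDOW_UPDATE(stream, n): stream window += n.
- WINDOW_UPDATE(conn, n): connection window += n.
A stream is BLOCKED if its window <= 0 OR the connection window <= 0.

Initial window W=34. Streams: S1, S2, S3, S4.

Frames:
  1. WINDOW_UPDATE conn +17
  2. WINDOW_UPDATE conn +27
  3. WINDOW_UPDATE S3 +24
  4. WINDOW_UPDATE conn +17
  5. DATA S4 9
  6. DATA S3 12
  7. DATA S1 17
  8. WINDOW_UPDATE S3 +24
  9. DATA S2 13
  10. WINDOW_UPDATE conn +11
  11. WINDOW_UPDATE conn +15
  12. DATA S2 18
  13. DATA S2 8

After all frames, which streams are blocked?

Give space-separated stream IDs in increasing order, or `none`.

Answer: S2

Derivation:
Op 1: conn=51 S1=34 S2=34 S3=34 S4=34 blocked=[]
Op 2: conn=78 S1=34 S2=34 S3=34 S4=34 blocked=[]
Op 3: conn=78 S1=34 S2=34 S3=58 S4=34 blocked=[]
Op 4: conn=95 S1=34 S2=34 S3=58 S4=34 blocked=[]
Op 5: conn=86 S1=34 S2=34 S3=58 S4=25 blocked=[]
Op 6: conn=74 S1=34 S2=34 S3=46 S4=25 blocked=[]
Op 7: conn=57 S1=17 S2=34 S3=46 S4=25 blocked=[]
Op 8: conn=57 S1=17 S2=34 S3=70 S4=25 blocked=[]
Op 9: conn=44 S1=17 S2=21 S3=70 S4=25 blocked=[]
Op 10: conn=55 S1=17 S2=21 S3=70 S4=25 blocked=[]
Op 11: conn=70 S1=17 S2=21 S3=70 S4=25 blocked=[]
Op 12: conn=52 S1=17 S2=3 S3=70 S4=25 blocked=[]
Op 13: conn=44 S1=17 S2=-5 S3=70 S4=25 blocked=[2]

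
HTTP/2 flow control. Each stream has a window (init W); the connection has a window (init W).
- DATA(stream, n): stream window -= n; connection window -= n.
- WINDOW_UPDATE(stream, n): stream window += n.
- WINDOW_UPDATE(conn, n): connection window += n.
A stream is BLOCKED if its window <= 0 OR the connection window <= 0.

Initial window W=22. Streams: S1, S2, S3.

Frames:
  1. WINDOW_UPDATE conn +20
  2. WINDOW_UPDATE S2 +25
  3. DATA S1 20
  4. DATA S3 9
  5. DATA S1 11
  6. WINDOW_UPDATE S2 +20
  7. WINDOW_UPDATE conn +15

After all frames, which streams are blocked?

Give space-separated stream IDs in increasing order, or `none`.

Answer: S1

Derivation:
Op 1: conn=42 S1=22 S2=22 S3=22 blocked=[]
Op 2: conn=42 S1=22 S2=47 S3=22 blocked=[]
Op 3: conn=22 S1=2 S2=47 S3=22 blocked=[]
Op 4: conn=13 S1=2 S2=47 S3=13 blocked=[]
Op 5: conn=2 S1=-9 S2=47 S3=13 blocked=[1]
Op 6: conn=2 S1=-9 S2=67 S3=13 blocked=[1]
Op 7: conn=17 S1=-9 S2=67 S3=13 blocked=[1]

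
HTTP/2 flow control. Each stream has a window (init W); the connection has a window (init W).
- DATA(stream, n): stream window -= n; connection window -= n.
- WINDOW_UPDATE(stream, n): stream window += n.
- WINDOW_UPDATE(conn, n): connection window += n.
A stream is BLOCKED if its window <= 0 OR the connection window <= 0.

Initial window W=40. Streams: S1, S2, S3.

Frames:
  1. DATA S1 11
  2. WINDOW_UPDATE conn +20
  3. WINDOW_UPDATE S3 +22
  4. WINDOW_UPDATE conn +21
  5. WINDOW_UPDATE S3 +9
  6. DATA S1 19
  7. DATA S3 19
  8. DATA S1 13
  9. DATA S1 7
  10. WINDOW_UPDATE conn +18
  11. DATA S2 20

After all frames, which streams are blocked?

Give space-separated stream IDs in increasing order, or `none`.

Op 1: conn=29 S1=29 S2=40 S3=40 blocked=[]
Op 2: conn=49 S1=29 S2=40 S3=40 blocked=[]
Op 3: conn=49 S1=29 S2=40 S3=62 blocked=[]
Op 4: conn=70 S1=29 S2=40 S3=62 blocked=[]
Op 5: conn=70 S1=29 S2=40 S3=71 blocked=[]
Op 6: conn=51 S1=10 S2=40 S3=71 blocked=[]
Op 7: conn=32 S1=10 S2=40 S3=52 blocked=[]
Op 8: conn=19 S1=-3 S2=40 S3=52 blocked=[1]
Op 9: conn=12 S1=-10 S2=40 S3=52 blocked=[1]
Op 10: conn=30 S1=-10 S2=40 S3=52 blocked=[1]
Op 11: conn=10 S1=-10 S2=20 S3=52 blocked=[1]

Answer: S1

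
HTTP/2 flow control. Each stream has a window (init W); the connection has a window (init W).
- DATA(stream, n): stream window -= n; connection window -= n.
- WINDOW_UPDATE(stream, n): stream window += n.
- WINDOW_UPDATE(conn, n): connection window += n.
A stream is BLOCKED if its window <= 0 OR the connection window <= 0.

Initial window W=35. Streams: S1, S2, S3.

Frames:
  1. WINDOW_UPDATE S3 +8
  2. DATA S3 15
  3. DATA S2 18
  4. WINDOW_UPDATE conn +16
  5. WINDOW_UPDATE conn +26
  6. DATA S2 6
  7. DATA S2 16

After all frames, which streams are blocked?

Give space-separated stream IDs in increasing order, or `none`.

Answer: S2

Derivation:
Op 1: conn=35 S1=35 S2=35 S3=43 blocked=[]
Op 2: conn=20 S1=35 S2=35 S3=28 blocked=[]
Op 3: conn=2 S1=35 S2=17 S3=28 blocked=[]
Op 4: conn=18 S1=35 S2=17 S3=28 blocked=[]
Op 5: conn=44 S1=35 S2=17 S3=28 blocked=[]
Op 6: conn=38 S1=35 S2=11 S3=28 blocked=[]
Op 7: conn=22 S1=35 S2=-5 S3=28 blocked=[2]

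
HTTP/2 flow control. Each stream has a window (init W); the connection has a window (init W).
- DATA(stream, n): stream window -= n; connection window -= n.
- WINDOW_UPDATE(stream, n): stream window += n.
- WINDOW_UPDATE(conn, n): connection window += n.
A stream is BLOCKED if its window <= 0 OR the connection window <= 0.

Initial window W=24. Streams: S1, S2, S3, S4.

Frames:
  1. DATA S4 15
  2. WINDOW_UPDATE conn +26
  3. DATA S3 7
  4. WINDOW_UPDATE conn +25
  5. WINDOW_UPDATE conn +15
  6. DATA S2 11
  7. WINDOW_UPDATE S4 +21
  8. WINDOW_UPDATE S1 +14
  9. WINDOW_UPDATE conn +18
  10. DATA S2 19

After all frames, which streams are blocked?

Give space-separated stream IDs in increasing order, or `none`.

Answer: S2

Derivation:
Op 1: conn=9 S1=24 S2=24 S3=24 S4=9 blocked=[]
Op 2: conn=35 S1=24 S2=24 S3=24 S4=9 blocked=[]
Op 3: conn=28 S1=24 S2=24 S3=17 S4=9 blocked=[]
Op 4: conn=53 S1=24 S2=24 S3=17 S4=9 blocked=[]
Op 5: conn=68 S1=24 S2=24 S3=17 S4=9 blocked=[]
Op 6: conn=57 S1=24 S2=13 S3=17 S4=9 blocked=[]
Op 7: conn=57 S1=24 S2=13 S3=17 S4=30 blocked=[]
Op 8: conn=57 S1=38 S2=13 S3=17 S4=30 blocked=[]
Op 9: conn=75 S1=38 S2=13 S3=17 S4=30 blocked=[]
Op 10: conn=56 S1=38 S2=-6 S3=17 S4=30 blocked=[2]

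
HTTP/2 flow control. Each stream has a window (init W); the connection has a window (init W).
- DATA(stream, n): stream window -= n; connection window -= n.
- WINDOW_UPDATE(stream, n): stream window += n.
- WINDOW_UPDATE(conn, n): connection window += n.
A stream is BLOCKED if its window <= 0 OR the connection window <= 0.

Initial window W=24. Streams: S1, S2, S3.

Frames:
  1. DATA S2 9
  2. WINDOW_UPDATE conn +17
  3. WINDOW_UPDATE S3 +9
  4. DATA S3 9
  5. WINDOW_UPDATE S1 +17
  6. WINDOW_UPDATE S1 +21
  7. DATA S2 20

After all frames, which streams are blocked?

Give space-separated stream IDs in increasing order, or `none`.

Op 1: conn=15 S1=24 S2=15 S3=24 blocked=[]
Op 2: conn=32 S1=24 S2=15 S3=24 blocked=[]
Op 3: conn=32 S1=24 S2=15 S3=33 blocked=[]
Op 4: conn=23 S1=24 S2=15 S3=24 blocked=[]
Op 5: conn=23 S1=41 S2=15 S3=24 blocked=[]
Op 6: conn=23 S1=62 S2=15 S3=24 blocked=[]
Op 7: conn=3 S1=62 S2=-5 S3=24 blocked=[2]

Answer: S2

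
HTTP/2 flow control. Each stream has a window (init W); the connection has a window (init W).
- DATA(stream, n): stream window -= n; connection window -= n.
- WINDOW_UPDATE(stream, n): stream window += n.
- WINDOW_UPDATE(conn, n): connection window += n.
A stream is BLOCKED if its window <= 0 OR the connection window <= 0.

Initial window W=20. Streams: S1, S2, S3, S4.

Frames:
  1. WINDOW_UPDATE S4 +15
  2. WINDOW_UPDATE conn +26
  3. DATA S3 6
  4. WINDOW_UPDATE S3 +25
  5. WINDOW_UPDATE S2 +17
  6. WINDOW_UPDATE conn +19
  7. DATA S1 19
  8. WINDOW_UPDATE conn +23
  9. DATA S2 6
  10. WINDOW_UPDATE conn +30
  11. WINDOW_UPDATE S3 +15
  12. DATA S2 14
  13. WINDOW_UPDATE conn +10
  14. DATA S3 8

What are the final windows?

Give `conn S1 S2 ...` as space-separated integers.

Op 1: conn=20 S1=20 S2=20 S3=20 S4=35 blocked=[]
Op 2: conn=46 S1=20 S2=20 S3=20 S4=35 blocked=[]
Op 3: conn=40 S1=20 S2=20 S3=14 S4=35 blocked=[]
Op 4: conn=40 S1=20 S2=20 S3=39 S4=35 blocked=[]
Op 5: conn=40 S1=20 S2=37 S3=39 S4=35 blocked=[]
Op 6: conn=59 S1=20 S2=37 S3=39 S4=35 blocked=[]
Op 7: conn=40 S1=1 S2=37 S3=39 S4=35 blocked=[]
Op 8: conn=63 S1=1 S2=37 S3=39 S4=35 blocked=[]
Op 9: conn=57 S1=1 S2=31 S3=39 S4=35 blocked=[]
Op 10: conn=87 S1=1 S2=31 S3=39 S4=35 blocked=[]
Op 11: conn=87 S1=1 S2=31 S3=54 S4=35 blocked=[]
Op 12: conn=73 S1=1 S2=17 S3=54 S4=35 blocked=[]
Op 13: conn=83 S1=1 S2=17 S3=54 S4=35 blocked=[]
Op 14: conn=75 S1=1 S2=17 S3=46 S4=35 blocked=[]

Answer: 75 1 17 46 35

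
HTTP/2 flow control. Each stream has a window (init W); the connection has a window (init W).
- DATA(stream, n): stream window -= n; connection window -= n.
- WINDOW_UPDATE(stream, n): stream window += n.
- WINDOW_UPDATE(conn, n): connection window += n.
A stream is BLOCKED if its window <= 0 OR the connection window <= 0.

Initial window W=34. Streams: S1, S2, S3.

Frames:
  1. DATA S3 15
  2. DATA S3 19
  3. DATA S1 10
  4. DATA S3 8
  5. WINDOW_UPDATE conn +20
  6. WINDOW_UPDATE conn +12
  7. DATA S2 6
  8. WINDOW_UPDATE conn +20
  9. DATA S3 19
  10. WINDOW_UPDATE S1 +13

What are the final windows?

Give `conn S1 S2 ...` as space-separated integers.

Answer: 9 37 28 -27

Derivation:
Op 1: conn=19 S1=34 S2=34 S3=19 blocked=[]
Op 2: conn=0 S1=34 S2=34 S3=0 blocked=[1, 2, 3]
Op 3: conn=-10 S1=24 S2=34 S3=0 blocked=[1, 2, 3]
Op 4: conn=-18 S1=24 S2=34 S3=-8 blocked=[1, 2, 3]
Op 5: conn=2 S1=24 S2=34 S3=-8 blocked=[3]
Op 6: conn=14 S1=24 S2=34 S3=-8 blocked=[3]
Op 7: conn=8 S1=24 S2=28 S3=-8 blocked=[3]
Op 8: conn=28 S1=24 S2=28 S3=-8 blocked=[3]
Op 9: conn=9 S1=24 S2=28 S3=-27 blocked=[3]
Op 10: conn=9 S1=37 S2=28 S3=-27 blocked=[3]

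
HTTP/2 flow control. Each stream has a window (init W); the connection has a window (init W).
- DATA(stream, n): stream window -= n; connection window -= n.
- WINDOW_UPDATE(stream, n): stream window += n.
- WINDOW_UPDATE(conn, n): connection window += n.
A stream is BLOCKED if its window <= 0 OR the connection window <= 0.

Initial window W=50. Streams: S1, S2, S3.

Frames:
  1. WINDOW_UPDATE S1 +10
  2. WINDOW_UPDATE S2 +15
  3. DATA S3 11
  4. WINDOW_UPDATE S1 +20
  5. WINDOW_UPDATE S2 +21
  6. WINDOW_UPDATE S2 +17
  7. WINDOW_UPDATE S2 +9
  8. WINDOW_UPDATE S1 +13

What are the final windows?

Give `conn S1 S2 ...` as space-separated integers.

Op 1: conn=50 S1=60 S2=50 S3=50 blocked=[]
Op 2: conn=50 S1=60 S2=65 S3=50 blocked=[]
Op 3: conn=39 S1=60 S2=65 S3=39 blocked=[]
Op 4: conn=39 S1=80 S2=65 S3=39 blocked=[]
Op 5: conn=39 S1=80 S2=86 S3=39 blocked=[]
Op 6: conn=39 S1=80 S2=103 S3=39 blocked=[]
Op 7: conn=39 S1=80 S2=112 S3=39 blocked=[]
Op 8: conn=39 S1=93 S2=112 S3=39 blocked=[]

Answer: 39 93 112 39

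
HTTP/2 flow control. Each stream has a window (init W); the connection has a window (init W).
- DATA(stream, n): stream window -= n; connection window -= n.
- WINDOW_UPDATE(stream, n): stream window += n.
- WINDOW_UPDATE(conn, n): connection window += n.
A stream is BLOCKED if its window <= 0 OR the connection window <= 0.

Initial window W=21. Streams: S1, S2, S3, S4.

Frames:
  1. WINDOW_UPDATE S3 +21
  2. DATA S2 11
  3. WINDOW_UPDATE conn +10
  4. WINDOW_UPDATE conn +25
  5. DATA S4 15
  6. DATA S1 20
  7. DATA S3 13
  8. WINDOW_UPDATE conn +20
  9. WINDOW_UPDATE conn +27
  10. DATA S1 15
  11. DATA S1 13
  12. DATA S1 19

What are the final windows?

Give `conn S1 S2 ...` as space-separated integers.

Op 1: conn=21 S1=21 S2=21 S3=42 S4=21 blocked=[]
Op 2: conn=10 S1=21 S2=10 S3=42 S4=21 blocked=[]
Op 3: conn=20 S1=21 S2=10 S3=42 S4=21 blocked=[]
Op 4: conn=45 S1=21 S2=10 S3=42 S4=21 blocked=[]
Op 5: conn=30 S1=21 S2=10 S3=42 S4=6 blocked=[]
Op 6: conn=10 S1=1 S2=10 S3=42 S4=6 blocked=[]
Op 7: conn=-3 S1=1 S2=10 S3=29 S4=6 blocked=[1, 2, 3, 4]
Op 8: conn=17 S1=1 S2=10 S3=29 S4=6 blocked=[]
Op 9: conn=44 S1=1 S2=10 S3=29 S4=6 blocked=[]
Op 10: conn=29 S1=-14 S2=10 S3=29 S4=6 blocked=[1]
Op 11: conn=16 S1=-27 S2=10 S3=29 S4=6 blocked=[1]
Op 12: conn=-3 S1=-46 S2=10 S3=29 S4=6 blocked=[1, 2, 3, 4]

Answer: -3 -46 10 29 6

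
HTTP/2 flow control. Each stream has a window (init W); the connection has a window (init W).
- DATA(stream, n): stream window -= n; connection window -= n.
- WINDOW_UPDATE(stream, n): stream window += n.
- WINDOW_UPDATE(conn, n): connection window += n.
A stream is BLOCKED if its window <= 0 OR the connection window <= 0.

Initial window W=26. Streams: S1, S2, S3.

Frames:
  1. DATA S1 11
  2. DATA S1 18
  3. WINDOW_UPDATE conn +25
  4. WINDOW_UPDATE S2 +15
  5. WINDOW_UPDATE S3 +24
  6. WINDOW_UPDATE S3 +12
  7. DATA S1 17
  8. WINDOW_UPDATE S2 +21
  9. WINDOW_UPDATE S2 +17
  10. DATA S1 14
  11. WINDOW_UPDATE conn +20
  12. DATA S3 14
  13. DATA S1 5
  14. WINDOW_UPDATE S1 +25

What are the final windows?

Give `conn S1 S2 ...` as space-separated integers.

Op 1: conn=15 S1=15 S2=26 S3=26 blocked=[]
Op 2: conn=-3 S1=-3 S2=26 S3=26 blocked=[1, 2, 3]
Op 3: conn=22 S1=-3 S2=26 S3=26 blocked=[1]
Op 4: conn=22 S1=-3 S2=41 S3=26 blocked=[1]
Op 5: conn=22 S1=-3 S2=41 S3=50 blocked=[1]
Op 6: conn=22 S1=-3 S2=41 S3=62 blocked=[1]
Op 7: conn=5 S1=-20 S2=41 S3=62 blocked=[1]
Op 8: conn=5 S1=-20 S2=62 S3=62 blocked=[1]
Op 9: conn=5 S1=-20 S2=79 S3=62 blocked=[1]
Op 10: conn=-9 S1=-34 S2=79 S3=62 blocked=[1, 2, 3]
Op 11: conn=11 S1=-34 S2=79 S3=62 blocked=[1]
Op 12: conn=-3 S1=-34 S2=79 S3=48 blocked=[1, 2, 3]
Op 13: conn=-8 S1=-39 S2=79 S3=48 blocked=[1, 2, 3]
Op 14: conn=-8 S1=-14 S2=79 S3=48 blocked=[1, 2, 3]

Answer: -8 -14 79 48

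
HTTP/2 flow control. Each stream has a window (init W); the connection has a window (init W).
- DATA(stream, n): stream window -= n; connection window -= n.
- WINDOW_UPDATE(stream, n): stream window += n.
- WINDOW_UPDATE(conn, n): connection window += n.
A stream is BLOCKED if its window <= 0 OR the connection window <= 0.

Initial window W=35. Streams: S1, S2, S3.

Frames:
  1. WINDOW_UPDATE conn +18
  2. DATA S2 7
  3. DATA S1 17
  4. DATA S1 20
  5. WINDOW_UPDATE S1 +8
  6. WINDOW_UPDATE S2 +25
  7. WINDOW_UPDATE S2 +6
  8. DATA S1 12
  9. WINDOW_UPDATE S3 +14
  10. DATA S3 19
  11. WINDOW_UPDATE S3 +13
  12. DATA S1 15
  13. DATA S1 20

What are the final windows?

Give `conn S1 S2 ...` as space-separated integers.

Op 1: conn=53 S1=35 S2=35 S3=35 blocked=[]
Op 2: conn=46 S1=35 S2=28 S3=35 blocked=[]
Op 3: conn=29 S1=18 S2=28 S3=35 blocked=[]
Op 4: conn=9 S1=-2 S2=28 S3=35 blocked=[1]
Op 5: conn=9 S1=6 S2=28 S3=35 blocked=[]
Op 6: conn=9 S1=6 S2=53 S3=35 blocked=[]
Op 7: conn=9 S1=6 S2=59 S3=35 blocked=[]
Op 8: conn=-3 S1=-6 S2=59 S3=35 blocked=[1, 2, 3]
Op 9: conn=-3 S1=-6 S2=59 S3=49 blocked=[1, 2, 3]
Op 10: conn=-22 S1=-6 S2=59 S3=30 blocked=[1, 2, 3]
Op 11: conn=-22 S1=-6 S2=59 S3=43 blocked=[1, 2, 3]
Op 12: conn=-37 S1=-21 S2=59 S3=43 blocked=[1, 2, 3]
Op 13: conn=-57 S1=-41 S2=59 S3=43 blocked=[1, 2, 3]

Answer: -57 -41 59 43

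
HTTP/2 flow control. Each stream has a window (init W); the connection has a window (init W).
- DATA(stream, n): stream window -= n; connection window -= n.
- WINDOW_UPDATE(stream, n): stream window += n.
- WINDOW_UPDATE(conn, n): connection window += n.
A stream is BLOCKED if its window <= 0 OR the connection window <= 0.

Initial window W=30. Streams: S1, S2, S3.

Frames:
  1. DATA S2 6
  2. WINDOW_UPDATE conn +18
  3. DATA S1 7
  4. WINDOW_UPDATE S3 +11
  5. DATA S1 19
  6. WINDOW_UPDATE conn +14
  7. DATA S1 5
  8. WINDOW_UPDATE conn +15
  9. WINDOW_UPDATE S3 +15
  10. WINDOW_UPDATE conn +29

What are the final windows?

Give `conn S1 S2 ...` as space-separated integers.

Answer: 69 -1 24 56

Derivation:
Op 1: conn=24 S1=30 S2=24 S3=30 blocked=[]
Op 2: conn=42 S1=30 S2=24 S3=30 blocked=[]
Op 3: conn=35 S1=23 S2=24 S3=30 blocked=[]
Op 4: conn=35 S1=23 S2=24 S3=41 blocked=[]
Op 5: conn=16 S1=4 S2=24 S3=41 blocked=[]
Op 6: conn=30 S1=4 S2=24 S3=41 blocked=[]
Op 7: conn=25 S1=-1 S2=24 S3=41 blocked=[1]
Op 8: conn=40 S1=-1 S2=24 S3=41 blocked=[1]
Op 9: conn=40 S1=-1 S2=24 S3=56 blocked=[1]
Op 10: conn=69 S1=-1 S2=24 S3=56 blocked=[1]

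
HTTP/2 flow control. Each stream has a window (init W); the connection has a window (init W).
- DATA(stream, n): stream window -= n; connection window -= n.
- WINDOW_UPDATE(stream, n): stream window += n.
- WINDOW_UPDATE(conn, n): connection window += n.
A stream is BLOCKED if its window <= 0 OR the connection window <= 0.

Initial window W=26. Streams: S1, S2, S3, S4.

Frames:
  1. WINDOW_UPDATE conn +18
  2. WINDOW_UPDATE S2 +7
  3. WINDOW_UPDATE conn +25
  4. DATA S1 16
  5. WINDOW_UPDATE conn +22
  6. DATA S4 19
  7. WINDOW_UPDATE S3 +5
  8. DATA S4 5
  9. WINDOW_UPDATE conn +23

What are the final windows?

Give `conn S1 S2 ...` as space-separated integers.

Answer: 74 10 33 31 2

Derivation:
Op 1: conn=44 S1=26 S2=26 S3=26 S4=26 blocked=[]
Op 2: conn=44 S1=26 S2=33 S3=26 S4=26 blocked=[]
Op 3: conn=69 S1=26 S2=33 S3=26 S4=26 blocked=[]
Op 4: conn=53 S1=10 S2=33 S3=26 S4=26 blocked=[]
Op 5: conn=75 S1=10 S2=33 S3=26 S4=26 blocked=[]
Op 6: conn=56 S1=10 S2=33 S3=26 S4=7 blocked=[]
Op 7: conn=56 S1=10 S2=33 S3=31 S4=7 blocked=[]
Op 8: conn=51 S1=10 S2=33 S3=31 S4=2 blocked=[]
Op 9: conn=74 S1=10 S2=33 S3=31 S4=2 blocked=[]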